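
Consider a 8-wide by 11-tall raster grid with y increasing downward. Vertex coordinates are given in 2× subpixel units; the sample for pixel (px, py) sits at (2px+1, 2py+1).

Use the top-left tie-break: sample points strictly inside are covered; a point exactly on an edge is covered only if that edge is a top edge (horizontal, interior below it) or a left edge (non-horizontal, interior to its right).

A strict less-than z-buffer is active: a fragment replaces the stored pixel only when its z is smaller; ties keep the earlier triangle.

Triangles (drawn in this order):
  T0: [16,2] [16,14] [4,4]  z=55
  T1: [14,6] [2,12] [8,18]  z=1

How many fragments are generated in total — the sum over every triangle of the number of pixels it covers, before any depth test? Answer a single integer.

T0:
  2·area = 144
  edge (16, 2)→(16, 14): d=(0,12) right/bottom  bias=-1
  edge (16, 14)→(4, 4): d=(-12,-10) top-left  bias=+0
  edge (4, 4)→(16, 2): d=(12,-2) top-left  bias=+0
    (5,1)@(11, 3): e=[60,82,2] → █
    (6,1)@(13, 3): e=[36,102,6] → █
    (7,1)@(15, 3): e=[12,122,10] → █
    (3,2)@(7, 5): e=[108,18,18] → █
    (4,2)@(9, 5): e=[84,38,22] → █
    (3,3)@(7, 7): e=[108,-6,42] → ·
    (4,3)@(9, 7): e=[84,14,46] → █
    (4,4)@(9, 9): e=[84,-10,70] → ·
    (5,4)@(11, 9): e=[60,10,74] → █
    (5,5)@(11, 11): e=[60,-14,98] → ·
    (6,5)@(13, 11): e=[36,6,102] → █
    (6,6)@(13, 13): e=[36,-18,126] → ·
  covered (18 px):
    · · · · · · · ·
    · · · · · █ █ █
    · · · █ █ █ █ █
    · · · · █ █ █ █
    · · · · · █ █ █
    · · · · · · █ █
    · · · · · · · █
    · · · · · · · ·
    · · · · · · · ·
    · · · · · · · ·
    · · · · · · · ·
T1:
  2·area = 108  (B↔C swapped to make it positive)
  edge (14, 6)→(8, 18): d=(-6,12) right/bottom  bias=-1
  edge (8, 18)→(2, 12): d=(-6,-6) top-left  bias=+0
  edge (2, 12)→(14, 6): d=(12,-6) top-left  bias=+0
    (6,3)@(13, 7): e=[6,96,6] → █
    (7,3)@(15, 7): e=[-18,108,18] → ·
    (4,4)@(9, 9): e=[42,60,6] → █
    (5,4)@(11, 9): e=[18,72,18] → █
    (6,4)@(13, 9): e=[-6,84,30] → ·
    (0,5)@(1, 11): e=[126,0,-18] → ·  [on edge]
    (2,5)@(5, 11): e=[78,24,6] → █
    (3,5)@(7, 11): e=[54,36,18] → █
    (6,5)@(13, 11): e=[-18,72,54] → ·
    (1,6)@(3, 13): e=[90,0,18] → █  [on edge]
    (5,6)@(11, 13): e=[-6,48,66] → ·
    (1,7)@(3, 15): e=[78,-12,42] → ·
    (2,7)@(5, 15): e=[54,0,54] → █  [on edge]
    (3,8)@(7, 17): e=[18,0,90] → █  [on edge]
    (4,9)@(9, 19): e=[-18,0,126] → ·  [on edge]
    (5,10)@(11, 21): e=[-54,0,162] → ·  [on edge]
  covered (15 px):
    · · · · · · · ·
    · · · · · · · ·
    · · · · · · · ·
    · · · · · · █ ·
    · · · · █ █ · ·
    · · █ █ █ █ · ·
    · █ █ █ █ · · ·
    · · █ █ █ · · ·
    · · · █ · · · ·
    · · · · · · · ·
    · · · · · · · ·

Answer: 33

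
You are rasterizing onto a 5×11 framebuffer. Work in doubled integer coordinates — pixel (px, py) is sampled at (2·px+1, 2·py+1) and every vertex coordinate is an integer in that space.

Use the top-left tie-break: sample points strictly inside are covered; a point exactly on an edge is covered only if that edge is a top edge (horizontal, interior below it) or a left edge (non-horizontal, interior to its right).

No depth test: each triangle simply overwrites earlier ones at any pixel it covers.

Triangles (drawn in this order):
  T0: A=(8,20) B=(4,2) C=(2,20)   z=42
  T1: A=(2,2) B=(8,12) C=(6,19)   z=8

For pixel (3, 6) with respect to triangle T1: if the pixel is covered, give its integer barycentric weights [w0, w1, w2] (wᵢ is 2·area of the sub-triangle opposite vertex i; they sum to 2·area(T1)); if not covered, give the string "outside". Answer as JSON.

T0:
  2·area = 108  (B↔C swapped to make it positive)
  edge (8, 20)→(2, 20): d=(-6,0) right/bottom  bias=-1
  edge (2, 20)→(4, 2): d=(2,-18) top-left  bias=+0
  edge (4, 2)→(8, 20): d=(4,18) right/bottom  bias=-1
    (2,3)@(5, 7): e=[78,28,2] → █
    (3,3)@(7, 7): e=[78,64,-34] → ·
    (2,4)@(5, 9): e=[66,32,10] → █
    (3,4)@(7, 9): e=[66,68,-26] → ·
    (1,5)@(3, 11): e=[54,0,54] → █  [on edge]
    (3,5)@(7, 11): e=[54,72,-18] → ·
    (1,6)@(3, 13): e=[42,4,62] → █
    (3,6)@(7, 13): e=[42,76,-10] → ·
    (1,7)@(3, 15): e=[30,8,70] → █
    (3,7)@(7, 15): e=[30,80,-2] → ·
    (1,8)@(3, 17): e=[18,12,78] → █
    (3,8)@(7, 17): e=[18,84,6] → █
  covered (14 px):
    · · · · ·
    · · · · ·
    · · · · ·
    · · █ · ·
    · · █ · ·
    · █ █ · ·
    · █ █ · ·
    · █ █ · ·
    · █ █ █ ·
    · █ █ █ ·
    · · · · ·
T1:
  2·area = 62
  edge (2, 2)→(8, 12): d=(6,10) right/bottom  bias=-1
  edge (8, 12)→(6, 19): d=(-2,7) right/bottom  bias=-1
  edge (6, 19)→(2, 2): d=(-4,-17) top-left  bias=+0
    (1,2)@(3, 5): e=[8,49,5] → █
    (2,2)@(5, 5): e=[-12,35,39] → ·
    (1,3)@(3, 7): e=[20,45,-3] → ·
    (2,3)@(5, 7): e=[0,31,31] → ·  [on edge]
    (2,4)@(5, 9): e=[12,27,23] → █
    (3,4)@(7, 9): e=[-8,13,57] → ·
    (2,5)@(5, 11): e=[24,23,15] → █
    (3,5)@(7, 11): e=[4,9,49] → █
    (4,5)@(9, 11): e=[-16,-5,83] → ·
    (2,6)@(5, 13): e=[36,19,7] → █
    (4,6)@(9, 13): e=[-4,-9,75] → ·
    (2,7)@(5, 15): e=[48,15,-1] → ·
  covered (7 px):
    · · · · ·
    · · · · ·
    · █ · · ·
    · · · · ·
    · · █ · ·
    · · █ █ ·
    · · █ █ ·
    · · · █ ·
    · · · · ·
    · · · · ·
    · · · · ·

Result: [5,41,16]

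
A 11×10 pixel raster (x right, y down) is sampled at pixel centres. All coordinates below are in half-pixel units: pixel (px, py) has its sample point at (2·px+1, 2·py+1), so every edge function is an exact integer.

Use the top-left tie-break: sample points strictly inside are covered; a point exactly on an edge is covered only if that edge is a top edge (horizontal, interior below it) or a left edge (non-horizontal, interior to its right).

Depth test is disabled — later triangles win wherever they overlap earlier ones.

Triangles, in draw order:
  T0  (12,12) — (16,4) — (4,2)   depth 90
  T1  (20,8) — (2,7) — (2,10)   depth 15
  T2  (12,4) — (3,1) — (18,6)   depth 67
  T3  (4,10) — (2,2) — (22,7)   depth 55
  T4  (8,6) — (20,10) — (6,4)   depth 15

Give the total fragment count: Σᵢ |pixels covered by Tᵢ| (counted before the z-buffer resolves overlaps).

T0:
  2·area = 104  (B↔C swapped to make it positive)
  edge (12, 12)→(4, 2): d=(-8,-10) top-left  bias=+0
  edge (4, 2)→(16, 4): d=(12,2) right/bottom  bias=-1
  edge (16, 4)→(12, 12): d=(-4,8) right/bottom  bias=-1
    (2,1)@(5, 3): e=[2,10,92] → X
    (3,1)@(7, 3): e=[22,6,76] → X
    (4,1)@(9, 3): e=[42,2,60] → X
    (5,1)@(11, 3): e=[62,-2,44] → .
    (2,2)@(5, 5): e=[-14,34,84] → .
    (3,2)@(7, 5): e=[6,30,68] → X
    (5,2)@(11, 5): e=[46,22,36] → X
    (6,2)@(13, 5): e=[66,18,20] → X
    (7,2)@(15, 5): e=[86,14,4] → X
    (8,2)@(17, 5): e=[106,10,-12] → .
    (3,3)@(7, 7): e=[-10,54,60] → .
    (4,3)@(9, 7): e=[10,50,44] → X
  covered (13 px):
    . . . . . . . . . . .
    . . X X X . . . . . .
    . . . X X X X X . . .
    . . . . X X X . . . .
    . . . . . X X . . . .
    . . . . . . . . . . .
    . . . . . . . . . . .
    . . . . . . . . . . .
    . . . . . . . . . . .
    . . . . . . . . . . .
T1:
  2·area = 54  (B↔C swapped to make it positive)
  edge (20, 8)→(2, 10): d=(-18,2) right/bottom  bias=-1
  edge (2, 10)→(2, 7): d=(0,-3) top-left  bias=+0
  edge (2, 7)→(20, 8): d=(18,1) right/bottom  bias=-1
    (1,4)@(3, 9): e=[16,3,35] → X
    (2,4)@(5, 9): e=[12,9,33] → X
    (3,4)@(7, 9): e=[8,15,31] → X
    (4,4)@(9, 9): e=[4,21,29] → X
    (5,4)@(11, 9): e=[0,27,27] → .  [on edge]
    (1,5)@(3, 11): e=[-20,3,71] → .
    (2,5)@(5, 11): e=[-24,9,69] → .
    (3,5)@(7, 11): e=[-28,15,67] → .
    (4,5)@(9, 11): e=[-32,21,65] → .
  covered (4 px):
    . . . . . . . . . . .
    . . . . . . . . . . .
    . . . . . . . . . . .
    . . . . . . . . . . .
    . X X X X . . . . . .
    . . . . . . . . . . .
    . . . . . . . . . . .
    . . . . . . . . . . .
    . . . . . . . . . . .
    . . . . . . . . . . .
T2:
  degenerate (2·area = 0) — covers nothing
T3:
  2·area = 150
  edge (4, 10)→(2, 2): d=(-2,-8) top-left  bias=+0
  edge (2, 2)→(22, 7): d=(20,5) right/bottom  bias=-1
  edge (22, 7)→(4, 10): d=(-18,3) right/bottom  bias=-1
    (1,1)@(3, 3): e=[6,15,129] → X
    (2,1)@(5, 3): e=[22,5,123] → X
    (3,1)@(7, 3): e=[38,-5,117] → .
    (1,2)@(3, 5): e=[2,55,93] → X
    (3,2)@(7, 5): e=[34,35,81] → X
    (4,2)@(9, 5): e=[50,25,75] → X
    (5,2)@(11, 5): e=[66,15,69] → X
    (6,2)@(13, 5): e=[82,5,63] → X
    (7,2)@(15, 5): e=[98,-5,57] → .
    (1,3)@(3, 7): e=[-2,95,57] → .
    (2,3)@(5, 7): e=[14,85,51] → X
    (7,3)@(15, 7): e=[94,35,21] → X
  covered (20 px):
    . . . . . . . . . . .
    . X X . . . . . . . .
    . X X X X X X . . . .
    . . X X X X X X X X X
    . . X X X . . . . . .
    . . . . . . . . . . .
    . . . . . . . . . . .
    . . . . . . . . . . .
    . . . . . . . . . . .
    . . . . . . . . . . .
T4:
  2·area = 16  (B↔C swapped to make it positive)
  edge (8, 6)→(6, 4): d=(-2,-2) top-left  bias=+0
  edge (6, 4)→(20, 10): d=(14,6) right/bottom  bias=-1
  edge (20, 10)→(8, 6): d=(-12,-4) top-left  bias=+0
    (1,0)@(3, 1): e=[0,-24,40] → .  [on edge]
    (2,1)@(5, 3): e=[0,-8,24] → .  [on edge]
    (2,2)@(5, 5): e=[-4,20,0] → .  [on edge]
    (3,2)@(7, 5): e=[0,8,8] → X  [on edge]
    (4,2)@(9, 5): e=[4,-4,16] → .
    (3,3)@(7, 7): e=[-4,36,-16] → .
    (4,3)@(9, 7): e=[0,24,-8] → .  [on edge]
    (5,3)@(11, 7): e=[4,12,0] → X  [on edge]
    (6,3)@(13, 7): e=[8,0,8] → .  [on edge]
    (5,4)@(11, 9): e=[0,40,-24] → .  [on edge]
    (8,4)@(17, 9): e=[12,4,0] → X  [on edge]
    (9,4)@(19, 9): e=[16,-8,8] → .
    (6,5)@(13, 11): e=[0,56,-40] → .  [on edge]
    (7,6)@(15, 13): e=[0,72,-56] → .  [on edge]
    (8,7)@(17, 15): e=[0,88,-72] → .  [on edge]
    (9,8)@(19, 17): e=[0,104,-88] → .  [on edge]
    (10,9)@(21, 19): e=[0,120,-104] → .  [on edge]
  covered (3 px):
    . . . . . . . . . . .
    . . . . . . . . . . .
    . . . X . . . . . . .
    . . . . . X . . . . .
    . . . . . . . . X . .
    . . . . . . . . . . .
    . . . . . . . . . . .
    . . . . . . . . . . .
    . . . . . . . . . . .
    . . . . . . . . . . .

Result: 40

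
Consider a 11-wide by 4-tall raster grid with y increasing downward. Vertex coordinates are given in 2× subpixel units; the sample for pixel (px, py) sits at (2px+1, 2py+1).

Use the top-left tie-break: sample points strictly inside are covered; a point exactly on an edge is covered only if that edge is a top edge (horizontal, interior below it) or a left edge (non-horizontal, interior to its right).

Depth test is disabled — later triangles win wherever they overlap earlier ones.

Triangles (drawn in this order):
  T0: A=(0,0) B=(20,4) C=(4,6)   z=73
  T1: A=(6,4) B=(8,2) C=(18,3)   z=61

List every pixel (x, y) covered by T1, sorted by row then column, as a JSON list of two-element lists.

T0:
  2·area = 104
  edge (0, 0)→(20, 4): d=(20,4) right/bottom  bias=-1
  edge (20, 4)→(4, 6): d=(-16,2) right/bottom  bias=-1
  edge (4, 6)→(0, 0): d=(-4,-6) top-left  bias=+0
    (0,0)@(1, 1): e=[16,86,2] → X
    (1,0)@(3, 1): e=[8,82,14] → X
    (2,0)@(5, 1): e=[0,78,26] → .  [on edge]
    (0,1)@(1, 3): e=[56,54,-6] → .
    (1,1)@(3, 3): e=[48,50,6] → X
    (2,1)@(5, 3): e=[40,46,18] → X
    (3,1)@(7, 3): e=[32,42,30] → X
    (4,1)@(9, 3): e=[24,38,42] → X
    (5,1)@(11, 3): e=[16,34,54] → X
    (6,1)@(13, 3): e=[8,30,66] → X
    (7,1)@(15, 3): e=[0,26,78] → .  [on edge]
    (1,2)@(3, 5): e=[88,18,-2] → .
  covered (12 px):
    X X . . . . . . . . .
    . X X X X X X . . . .
    . . X X X X . . . . .
    . . . . . . . . . . .
T1:
  2·area = 22
  edge (6, 4)→(8, 2): d=(2,-2) top-left  bias=+0
  edge (8, 2)→(18, 3): d=(10,1) right/bottom  bias=-1
  edge (18, 3)→(6, 4): d=(-12,1) right/bottom  bias=-1
    (4,0)@(9, 1): e=[0,-11,33] → .  [on edge]
    (3,1)@(7, 3): e=[0,11,11] → X  [on edge]
    (4,1)@(9, 3): e=[4,9,9] → X
    (5,1)@(11, 3): e=[8,7,7] → X
    (6,1)@(13, 3): e=[12,5,5] → X
    (7,1)@(15, 3): e=[16,3,3] → X
    (8,1)@(17, 3): e=[20,1,1] → X
    (9,1)@(19, 3): e=[24,-1,-1] → .
    (2,2)@(5, 5): e=[0,33,-11] → .  [on edge]
    (3,2)@(7, 5): e=[4,31,-13] → .
    (4,2)@(9, 5): e=[8,29,-15] → .
    (5,2)@(11, 5): e=[12,27,-17] → .
    (1,3)@(3, 7): e=[0,55,-33] → .  [on edge]
  covered (6 px):
    . . . . . . . . . . .
    . . . X X X X X X . .
    . . . . . . . . . . .
    . . . . . . . . . . .

Result: [[3,1],[4,1],[5,1],[6,1],[7,1],[8,1]]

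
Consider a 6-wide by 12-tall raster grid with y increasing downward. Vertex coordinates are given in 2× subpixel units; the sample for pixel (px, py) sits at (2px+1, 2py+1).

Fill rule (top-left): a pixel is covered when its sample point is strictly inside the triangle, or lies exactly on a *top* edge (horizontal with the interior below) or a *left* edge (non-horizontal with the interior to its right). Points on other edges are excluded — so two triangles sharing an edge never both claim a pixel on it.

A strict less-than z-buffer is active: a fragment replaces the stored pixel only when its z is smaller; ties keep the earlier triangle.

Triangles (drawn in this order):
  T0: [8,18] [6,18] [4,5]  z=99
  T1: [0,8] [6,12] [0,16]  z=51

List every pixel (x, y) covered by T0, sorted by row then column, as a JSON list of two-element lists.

T0:
  2·area = 26
  edge (8, 18)→(6, 18): d=(-2,0) right/bottom  bias=-1
  edge (6, 18)→(4, 5): d=(-2,-13) top-left  bias=+0
  edge (4, 5)→(8, 18): d=(4,13) right/bottom  bias=-1
    (2,4)@(5, 9): e=[18,5,3] → #
    (3,4)@(7, 9): e=[18,31,-23] → ·
    (2,5)@(5, 11): e=[14,1,11] → #
    (3,5)@(7, 11): e=[14,27,-15] → ·
    (2,6)@(5, 13): e=[10,-3,19] → ·
    (3,7)@(7, 15): e=[6,19,1] → #
    (4,7)@(9, 15): e=[6,45,-25] → ·
    (3,8)@(7, 17): e=[2,15,9] → #
    (4,8)@(9, 17): e=[2,41,-17] → ·
    (3,9)@(7, 19): e=[-2,11,17] → ·
  covered (4 px):
    · · · · · ·
    · · · · · ·
    · · · · · ·
    · · · · · ·
    · · # · · ·
    · · # · · ·
    · · · · · ·
    · · · # · ·
    · · · # · ·
    · · · · · ·
    · · · · · ·
    · · · · · ·
T1:
  2·area = 48
  edge (0, 8)→(6, 12): d=(6,4) right/bottom  bias=-1
  edge (6, 12)→(0, 16): d=(-6,4) right/bottom  bias=-1
  edge (0, 16)→(0, 8): d=(0,-8) top-left  bias=+0
    (0,4)@(1, 9): e=[2,38,8] → #
    (1,4)@(3, 9): e=[-6,30,24] → ·
    (0,5)@(1, 11): e=[14,26,8] → #
    (1,5)@(3, 11): e=[6,18,24] → #
    (2,5)@(5, 11): e=[-2,10,40] → ·
    (0,6)@(1, 13): e=[26,14,8] → #
    (2,6)@(5, 13): e=[10,-2,40] → ·
    (0,7)@(1, 15): e=[38,2,8] → #
    (1,7)@(3, 15): e=[30,-6,24] → ·
    (0,8)@(1, 17): e=[50,-10,8] → ·
  covered (6 px):
    · · · · · ·
    · · · · · ·
    · · · · · ·
    · · · · · ·
    # · · · · ·
    # # · · · ·
    # # · · · ·
    # · · · · ·
    · · · · · ·
    · · · · · ·
    · · · · · ·
    · · · · · ·

Answer: [[2,4],[2,5],[3,7],[3,8]]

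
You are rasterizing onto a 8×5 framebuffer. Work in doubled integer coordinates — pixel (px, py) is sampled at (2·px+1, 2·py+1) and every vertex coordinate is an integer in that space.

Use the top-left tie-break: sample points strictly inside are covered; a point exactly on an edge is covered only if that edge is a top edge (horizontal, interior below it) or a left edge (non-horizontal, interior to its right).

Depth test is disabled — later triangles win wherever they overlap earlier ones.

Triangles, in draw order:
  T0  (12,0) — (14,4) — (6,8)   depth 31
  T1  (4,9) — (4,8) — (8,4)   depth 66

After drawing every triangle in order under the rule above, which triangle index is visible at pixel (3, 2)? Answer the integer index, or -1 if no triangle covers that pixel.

T0:
  2·area = 40
  edge (12, 0)→(14, 4): d=(2,4) right/bottom  bias=-1
  edge (14, 4)→(6, 8): d=(-8,4) right/bottom  bias=-1
  edge (6, 8)→(12, 0): d=(6,-8) top-left  bias=+0
    (5,1)@(11, 3): e=[10,20,10] → #
    (6,1)@(13, 3): e=[2,12,26] → #
    (7,1)@(15, 3): e=[-6,4,42] → ·
    (4,2)@(9, 5): e=[22,12,6] → #
    (6,2)@(13, 5): e=[6,-4,38] → ·
    (3,3)@(7, 7): e=[34,4,2] → #
    (4,3)@(9, 7): e=[26,-4,18] → ·
    (5,3)@(11, 7): e=[18,-12,34] → ·
    (3,4)@(7, 9): e=[38,-12,14] → ·
  covered (5 px):
    · · · · · · · ·
    · · · · · # # ·
    · · · · # # · ·
    · · · # · · · ·
    · · · · · · · ·
T1:
  2·area = 4
  edge (4, 9)→(4, 8): d=(0,-1) top-left  bias=+0
  edge (4, 8)→(8, 4): d=(4,-4) top-left  bias=+0
  edge (8, 4)→(4, 9): d=(-4,5) right/bottom  bias=-1
    (5,0)@(11, 1): e=[7,0,-3] → ·  [on edge]
    (4,1)@(9, 3): e=[5,0,-1] → ·  [on edge]
    (3,2)@(7, 5): e=[3,0,1] → #  [on edge]
    (4,2)@(9, 5): e=[5,8,-9] → ·
    (2,3)@(5, 7): e=[1,0,3] → #  [on edge]
    (3,3)@(7, 7): e=[3,8,-7] → ·
    (1,4)@(3, 9): e=[-1,0,5] → ·  [on edge]
    (2,4)@(5, 9): e=[1,8,-5] → ·
  covered (2 px):
    · · · · · · · ·
    · · · · · · · ·
    · · · # · · · ·
    · · # · · · · ·
    · · · · · · · ·

Z-buffer (winner per pixel, '.' = empty):
  . . . . . . . .
  . . . . . 0 0 .
  . . . 1 0 0 . .
  . . 1 0 . . . .
  . . . . . . . .

Result: 1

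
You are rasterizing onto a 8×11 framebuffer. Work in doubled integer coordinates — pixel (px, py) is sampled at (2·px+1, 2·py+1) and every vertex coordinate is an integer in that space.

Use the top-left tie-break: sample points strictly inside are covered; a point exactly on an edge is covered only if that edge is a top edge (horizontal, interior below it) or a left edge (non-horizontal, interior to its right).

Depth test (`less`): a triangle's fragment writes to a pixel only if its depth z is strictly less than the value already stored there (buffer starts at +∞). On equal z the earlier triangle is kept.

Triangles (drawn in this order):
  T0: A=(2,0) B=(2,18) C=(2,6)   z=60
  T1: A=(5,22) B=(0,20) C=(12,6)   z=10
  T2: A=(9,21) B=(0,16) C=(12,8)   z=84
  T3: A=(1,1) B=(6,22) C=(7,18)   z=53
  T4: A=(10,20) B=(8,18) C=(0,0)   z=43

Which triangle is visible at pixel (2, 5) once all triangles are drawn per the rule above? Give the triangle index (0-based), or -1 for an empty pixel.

T0:
  degenerate (2·area = 0) — covers nothing
T1:
  2·area = 94
  edge (5, 22)→(0, 20): d=(-5,-2) top-left  bias=+0
  edge (0, 20)→(12, 6): d=(12,-14) top-left  bias=+0
  edge (12, 6)→(5, 22): d=(-7,16) right/bottom  bias=-1
    (4,5)@(9, 11): e=[63,18,13] → █
    (5,5)@(11, 11): e=[67,46,-19] → ·
    (3,6)@(7, 13): e=[49,14,31] → █
    (4,6)@(9, 13): e=[53,42,-1] → ·
    (2,7)@(5, 15): e=[35,10,49] → █
    (4,7)@(9, 15): e=[43,66,-15] → ·
    (1,8)@(3, 17): e=[21,6,67] → █
    (4,8)@(9, 17): e=[33,90,-29] → ·
    (0,9)@(1, 19): e=[7,2,85] → █
    (3,9)@(7, 19): e=[19,86,-11] → ·
    (0,10)@(1, 21): e=[-3,26,71] → ·
    (1,10)@(3, 21): e=[1,54,39] → █
  covered (12 px):
    · · · · · · · ·
    · · · · · · · ·
    · · · · · · · ·
    · · · · · · · ·
    · · · · · · · ·
    · · · · █ · · ·
    · · · █ · · · ·
    · · █ █ · · · ·
    · █ █ █ · · · ·
    █ █ █ · · · · ·
    · █ █ · · · · ·
T2:
  2·area = 132
  edge (9, 21)→(0, 16): d=(-9,-5) top-left  bias=+0
  edge (0, 16)→(12, 8): d=(12,-8) top-left  bias=+0
  edge (12, 8)→(9, 21): d=(-3,13) right/bottom  bias=-1
    (5,4)@(11, 9): e=[118,4,10] → █
    (6,4)@(13, 9): e=[128,20,-16] → ·
    (4,5)@(9, 11): e=[90,12,30] → █
    (6,5)@(13, 11): e=[110,44,-22] → ·
    (2,6)@(5, 13): e=[52,4,76] → █
    (3,6)@(7, 13): e=[62,20,50] → █
    (5,6)@(11, 13): e=[82,52,-2] → ·
    (1,7)@(3, 15): e=[24,12,96] → █
    (5,7)@(11, 15): e=[64,76,-8] → ·
    (1,8)@(3, 17): e=[6,36,90] → █
    (5,8)@(11, 17): e=[46,100,-14] → ·
    (1,9)@(3, 19): e=[-12,60,84] → ·
    (4,10)@(9, 21): e=[0,132,0] → ·  [on edge]
  covered (16 px):
    · · · · · · · ·
    · · · · · · · ·
    · · · · · · · ·
    · · · · · · · ·
    · · · · · █ · ·
    · · · · █ █ · ·
    · · █ █ █ · · ·
    · █ █ █ █ · · ·
    · █ █ █ █ · · ·
    · · · █ █ · · ·
    · · · · · · · ·
T3:
  2·area = 41  (B↔C swapped to make it positive)
  edge (1, 1)→(7, 18): d=(6,17) right/bottom  bias=-1
  edge (7, 18)→(6, 22): d=(-1,4) right/bottom  bias=-1
  edge (6, 22)→(1, 1): d=(-5,-21) top-left  bias=+0
    (0,0)@(1, 1): e=[0,41,0] → ·  [on edge]
    (1,3)@(3, 7): e=[2,27,12] → █
    (2,3)@(5, 7): e=[-32,19,54] → ·
    (1,4)@(3, 9): e=[14,25,2] → █
    (2,4)@(5, 9): e=[-20,17,44] → ·
    (1,5)@(3, 11): e=[26,23,-8] → ·
    (2,6)@(5, 13): e=[4,13,24] → █
    (3,6)@(7, 13): e=[-30,5,66] → ·
    (2,7)@(5, 15): e=[16,11,14] → █
    (3,7)@(7, 15): e=[-18,3,56] → ·
    (2,8)@(5, 17): e=[28,9,4] → █
    (3,8)@(7, 17): e=[-6,1,46] → ·
  covered (5 px):
    · · · · · · · ·
    · · · · · · · ·
    · · · · · · · ·
    · █ · · · · · ·
    · █ · · · · · ·
    · · · · · · · ·
    · · █ · · · · ·
    · · █ · · · · ·
    · · █ · · · · ·
    · · · · · · · ·
    · · · · · · · ·
T4:
  2·area = 20
  edge (10, 20)→(8, 18): d=(-2,-2) top-left  bias=+0
  edge (8, 18)→(0, 0): d=(-8,-18) top-left  bias=+0
  edge (0, 0)→(10, 20): d=(10,20) right/bottom  bias=-1
    (0,5)@(1, 11): e=[0,-70,90] → ·  [on edge]
    (2,5)@(5, 11): e=[8,2,10] → █
    (3,5)@(7, 11): e=[12,38,-30] → ·
    (1,6)@(3, 13): e=[0,-50,70] → ·  [on edge]
    (2,6)@(5, 13): e=[4,-14,30] → ·
    (2,7)@(5, 15): e=[0,-30,50] → ·  [on edge]
    (3,7)@(7, 15): e=[4,6,10] → █
    (4,7)@(9, 15): e=[8,42,-30] → ·
    (3,8)@(7, 17): e=[0,-10,30] → ·  [on edge]
    (4,9)@(9, 19): e=[0,10,10] → █  [on edge]
    (5,9)@(11, 19): e=[4,46,-30] → ·
    (4,10)@(9, 21): e=[-4,-6,30] → ·
    (5,10)@(11, 21): e=[0,30,-10] → ·  [on edge]
  covered (3 px):
    · · · · · · · ·
    · · · · · · · ·
    · · · · · · · ·
    · · · · · · · ·
    · · · · · · · ·
    · · █ · · · · ·
    · · · · · · · ·
    · · · █ · · · ·
    · · · · · · · ·
    · · · · █ · · ·
    · · · · · · · ·

Z-buffer (winner per pixel, '.' = empty):
  . . . . . . . .
  . . . . . . . .
  . . . . . . . .
  . 3 . . . . . .
  . 3 . . . 2 . .
  . . 4 . 1 2 . .
  . . 3 1 2 . . .
  . 2 1 1 2 . . .
  . 1 1 1 2 . . .
  1 1 1 2 4 . . .
  . 1 1 . . . . .

Answer: 4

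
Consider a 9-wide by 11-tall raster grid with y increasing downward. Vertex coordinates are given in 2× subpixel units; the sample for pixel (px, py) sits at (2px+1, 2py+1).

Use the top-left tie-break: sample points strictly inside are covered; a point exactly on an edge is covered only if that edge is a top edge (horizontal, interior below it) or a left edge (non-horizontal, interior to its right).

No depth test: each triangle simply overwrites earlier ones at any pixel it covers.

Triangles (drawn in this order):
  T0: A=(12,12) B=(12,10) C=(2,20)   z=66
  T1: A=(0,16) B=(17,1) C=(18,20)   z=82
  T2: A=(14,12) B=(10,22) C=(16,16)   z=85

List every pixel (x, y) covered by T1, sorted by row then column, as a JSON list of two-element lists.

T0:
  2·area = 20  (B↔C swapped to make it positive)
  edge (12, 12)→(2, 20): d=(-10,8) right/bottom  bias=-1
  edge (2, 20)→(12, 10): d=(10,-10) top-left  bias=+0
  edge (12, 10)→(12, 12): d=(0,2) right/bottom  bias=-1
    (8,2)@(17, 5): e=[30,0,-10] → ·  [on edge]
    (7,3)@(15, 7): e=[26,0,-6] → ·  [on edge]
    (6,4)@(13, 9): e=[22,0,-2] → ·  [on edge]
    (5,5)@(11, 11): e=[18,0,2] → #  [on edge]
    (6,5)@(13, 11): e=[2,20,-2] → ·
    (4,6)@(9, 13): e=[14,0,6] → #  [on edge]
    (5,6)@(11, 13): e=[-2,20,2] → ·
    (3,7)@(7, 15): e=[10,0,10] → #  [on edge]
    (4,7)@(9, 15): e=[-6,20,6] → ·
    (2,8)@(5, 17): e=[6,0,14] → #  [on edge]
    (3,8)@(7, 17): e=[-10,20,10] → ·
    (1,9)@(3, 19): e=[2,0,18] → #  [on edge]
    (0,10)@(1, 21): e=[-2,0,22] → ·  [on edge]
  covered (5 px):
    · · · · · · · · ·
    · · · · · · · · ·
    · · · · · · · · ·
    · · · · · · · · ·
    · · · · · · · · ·
    · · · · · # · · ·
    · · · · # · · · ·
    · · · # · · · · ·
    · · # · · · · · ·
    · # · · · · · · ·
    · · · · · · · · ·
T1:
  2·area = 338
  edge (0, 16)→(17, 1): d=(17,-15) top-left  bias=+0
  edge (17, 1)→(18, 20): d=(1,19) right/bottom  bias=-1
  edge (18, 20)→(0, 16): d=(-18,-4) top-left  bias=+0
    (8,0)@(17, 1): e=[0,0,338] → ·  [on edge]
    (7,1)@(15, 3): e=[4,40,294] → #
    (8,1)@(17, 3): e=[34,2,302] → #
    (6,2)@(13, 5): e=[8,80,250] → #
    (5,3)@(11, 7): e=[12,120,206] → #
    (4,4)@(9, 9): e=[16,160,162] → #
    (3,5)@(7, 11): e=[20,200,118] → #
    (2,6)@(5, 13): e=[24,240,74] → #
    (1,7)@(3, 15): e=[28,280,30] → #
    (1,8)@(3, 17): e=[62,282,-6] → ·
    (2,8)@(5, 17): e=[92,244,2] → #
    (2,9)@(5, 19): e=[126,246,-34] → ·
  covered (44 px):
    · · · · · · · · ·
    · · · · · · · # #
    · · · · · · # # #
    · · · · · # # # #
    · · · · # # # # #
    · · · # # # # # #
    · · # # # # # # #
    · # # # # # # # #
    · · # # # # # # #
    · · · · · · · # #
    · · · · · · · · ·
T2:
  2·area = 36  (B↔C swapped to make it positive)
  edge (14, 12)→(16, 16): d=(2,4) right/bottom  bias=-1
  edge (16, 16)→(10, 22): d=(-6,6) right/bottom  bias=-1
  edge (10, 22)→(14, 12): d=(4,-10) top-left  bias=+0
    (6,7)@(13, 15): e=[10,24,2] → #
    (7,7)@(15, 15): e=[2,12,22] → #
    (8,7)@(17, 15): e=[-6,0,42] → ·  [on edge]
    (6,8)@(13, 17): e=[14,12,10] → #
    (7,8)@(15, 17): e=[6,0,30] → ·  [on edge]
    (6,9)@(13, 19): e=[18,0,18] → ·  [on edge]
    (5,10)@(11, 21): e=[30,0,6] → ·  [on edge]
  covered (3 px):
    · · · · · · · · ·
    · · · · · · · · ·
    · · · · · · · · ·
    · · · · · · · · ·
    · · · · · · · · ·
    · · · · · · · · ·
    · · · · · · · · ·
    · · · · · · # # ·
    · · · · · · # · ·
    · · · · · · · · ·
    · · · · · · · · ·

Answer: [[7,1],[8,1],[6,2],[7,2],[8,2],[5,3],[6,3],[7,3],[8,3],[4,4],[5,4],[6,4],[7,4],[8,4],[3,5],[4,5],[5,5],[6,5],[7,5],[8,5],[2,6],[3,6],[4,6],[5,6],[6,6],[7,6],[8,6],[1,7],[2,7],[3,7],[4,7],[5,7],[6,7],[7,7],[8,7],[2,8],[3,8],[4,8],[5,8],[6,8],[7,8],[8,8],[7,9],[8,9]]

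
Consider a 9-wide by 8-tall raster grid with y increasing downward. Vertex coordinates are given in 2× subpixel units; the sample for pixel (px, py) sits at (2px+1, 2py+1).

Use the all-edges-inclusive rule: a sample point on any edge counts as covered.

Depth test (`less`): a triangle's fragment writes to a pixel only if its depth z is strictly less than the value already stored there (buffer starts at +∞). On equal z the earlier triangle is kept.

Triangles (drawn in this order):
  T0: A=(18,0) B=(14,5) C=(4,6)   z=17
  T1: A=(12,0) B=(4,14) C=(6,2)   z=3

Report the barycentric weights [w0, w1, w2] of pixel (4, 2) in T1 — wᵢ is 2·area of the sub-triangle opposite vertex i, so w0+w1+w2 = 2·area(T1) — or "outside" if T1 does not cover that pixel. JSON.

T0:
  2·area = 46
  edge (18, 0)→(14, 5): d=(-4,5) inclusive
  edge (14, 5)→(4, 6): d=(-10,1) inclusive
  edge (4, 6)→(18, 0): d=(14,-6) inclusive
    (8,0)@(17, 1): e=[1,37,8] → #
    (5,1)@(11, 3): e=[23,23,0] → #  [on edge]
    (6,1)@(13, 3): e=[13,21,12] → #
    (7,1)@(15, 3): e=[3,19,24] → #
    (8,1)@(17, 3): e=[-7,17,36] → ·
    (3,2)@(7, 5): e=[35,7,4] → #
    (4,2)@(9, 5): e=[25,5,16] → #
    (7,2)@(15, 5): e=[-5,-1,52] → ·
    (3,3)@(7, 7): e=[27,-13,32] → ·
    (4,3)@(9, 7): e=[17,-15,44] → ·
    (5,3)@(11, 7): e=[7,-17,56] → ·
    (6,3)@(13, 7): e=[-3,-19,68] → ·
  covered (8 px):
    · · · · · · · · #
    · · · · · # # # ·
    · · · # # # # · ·
    · · · · · · · · ·
    · · · · · · · · ·
    · · · · · · · · ·
    · · · · · · · · ·
    · · · · · · · · ·
T1:
  2·area = 68
  edge (12, 0)→(4, 14): d=(-8,14) inclusive
  edge (4, 14)→(6, 2): d=(2,-12) inclusive
  edge (6, 2)→(12, 0): d=(6,-2) inclusive
    (4,0)@(9, 1): e=[34,34,0] → #  [on edge]
    (5,0)@(11, 1): e=[6,58,4] → #
    (6,0)@(13, 1): e=[-22,82,8] → ·
    (1,1)@(3, 3): e=[102,-34,0] → ·  [on edge]
    (3,1)@(7, 3): e=[46,14,8] → #
    (5,1)@(11, 3): e=[-10,62,16] → ·
    (3,2)@(7, 5): e=[30,18,20] → #
    (5,2)@(11, 5): e=[-26,66,28] → ·
    (3,3)@(7, 7): e=[14,22,32] → #
    (4,3)@(9, 7): e=[-14,46,36] → ·
    (2,4)@(5, 9): e=[26,2,40] → #
    (3,4)@(7, 9): e=[-2,26,44] → ·
  covered (9 px):
    · · · · # # · · ·
    · · · # # · · · ·
    · · · # # · · · ·
    · · · # · · · · ·
    · · # · · · · · ·
    · · # · · · · · ·
    · · · · · · · · ·
    · · · · · · · · ·

Final: [42,24,2]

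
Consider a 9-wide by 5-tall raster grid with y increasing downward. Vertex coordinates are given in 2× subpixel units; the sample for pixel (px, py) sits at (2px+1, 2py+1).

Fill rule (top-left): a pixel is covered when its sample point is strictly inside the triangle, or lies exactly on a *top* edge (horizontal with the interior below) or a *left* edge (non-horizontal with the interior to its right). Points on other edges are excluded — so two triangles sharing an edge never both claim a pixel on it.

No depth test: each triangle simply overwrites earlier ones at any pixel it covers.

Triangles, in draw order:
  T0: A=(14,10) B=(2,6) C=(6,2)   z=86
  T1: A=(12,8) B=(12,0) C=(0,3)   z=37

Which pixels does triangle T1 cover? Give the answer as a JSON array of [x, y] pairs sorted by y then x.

T0:
  2·area = 64
  edge (14, 10)→(2, 6): d=(-12,-4) top-left  bias=+0
  edge (2, 6)→(6, 2): d=(4,-4) top-left  bias=+0
  edge (6, 2)→(14, 10): d=(8,8) right/bottom  bias=-1
    (2,0)@(5, 1): e=[72,-8,0] → .  [on edge]
    (3,0)@(7, 1): e=[80,0,-16] → .  [on edge]
    (2,1)@(5, 3): e=[48,0,16] → X  [on edge]
    (3,1)@(7, 3): e=[56,8,0] → .  [on edge]
    (1,2)@(3, 5): e=[16,0,48] → X  [on edge]
    (3,2)@(7, 5): e=[32,16,16] → X
    (4,2)@(9, 5): e=[40,24,0] → .  [on edge]
    (0,3)@(1, 7): e=[-16,0,80] → .  [on edge]
    (1,3)@(3, 7): e=[-8,8,64] → .
    (2,3)@(5, 7): e=[0,16,48] → X  [on edge]
    (4,3)@(9, 7): e=[16,32,16] → X
    (5,3)@(11, 7): e=[24,40,0] → .  [on edge]
    (5,4)@(11, 9): e=[0,48,16] → X  [on edge]
    (6,4)@(13, 9): e=[8,56,0] → .  [on edge]
  covered (8 px):
    . . . . . . . . .
    . . X . . . . . .
    . X X X . . . . .
    . . X X X . . . .
    . . . . . X . . .
T1:
  2·area = 96  (B↔C swapped to make it positive)
  edge (12, 8)→(0, 3): d=(-12,-5) top-left  bias=+0
  edge (0, 3)→(12, 0): d=(12,-3) top-left  bias=+0
  edge (12, 0)→(12, 8): d=(0,8) right/bottom  bias=-1
    (4,0)@(9, 1): e=[69,3,24] → X
    (5,0)@(11, 1): e=[79,9,8] → X
    (6,0)@(13, 1): e=[89,15,-8] → .
    (0,1)@(1, 3): e=[5,3,88] → X
    (1,1)@(3, 3): e=[15,9,72] → X
    (2,1)@(5, 3): e=[25,15,56] → X
    (3,1)@(7, 3): e=[35,21,40] → X
    (6,1)@(13, 3): e=[65,39,-8] → .
    (0,2)@(1, 5): e=[-19,27,88] → .
    (1,2)@(3, 5): e=[-9,33,72] → .
    (2,2)@(5, 5): e=[1,39,56] → X
    (6,2)@(13, 5): e=[41,63,-8] → .
  covered (13 px):
    . . . . X X . . .
    X X X X X X . . .
    . . X X X X . . .
    . . . . . X . . .
    . . . . . . . . .

Final: [[4,0],[5,0],[0,1],[1,1],[2,1],[3,1],[4,1],[5,1],[2,2],[3,2],[4,2],[5,2],[5,3]]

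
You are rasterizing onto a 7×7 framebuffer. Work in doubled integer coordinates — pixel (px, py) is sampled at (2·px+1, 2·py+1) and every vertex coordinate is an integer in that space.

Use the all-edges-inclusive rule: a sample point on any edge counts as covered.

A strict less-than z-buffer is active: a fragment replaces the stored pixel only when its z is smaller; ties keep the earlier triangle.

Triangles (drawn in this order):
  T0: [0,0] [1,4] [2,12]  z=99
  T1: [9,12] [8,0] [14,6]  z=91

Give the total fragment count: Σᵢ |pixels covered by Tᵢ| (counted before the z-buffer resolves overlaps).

T0:
  2·area = 4
  edge (0, 0)→(1, 4): d=(1,4) inclusive
  edge (1, 4)→(2, 12): d=(1,8) inclusive
  edge (2, 12)→(0, 0): d=(-2,-12) inclusive
    (0,2)@(1, 5): e=[1,1,2] → █
    (1,2)@(3, 5): e=[-7,-15,26] → ·
    (0,3)@(1, 7): e=[3,3,-2] → ·
  covered (1 px):
    · · · · · · ·
    · · · · · · ·
    █ · · · · · ·
    · · · · · · ·
    · · · · · · ·
    · · · · · · ·
    · · · · · · ·
T1:
  2·area = 66
  edge (9, 12)→(8, 0): d=(-1,-12) inclusive
  edge (8, 0)→(14, 6): d=(6,6) inclusive
  edge (14, 6)→(9, 12): d=(-5,6) inclusive
    (4,0)@(9, 1): e=[11,0,55] → █  [on edge]
    (5,0)@(11, 1): e=[35,-12,43] → ·
    (4,1)@(9, 3): e=[9,12,45] → █
    (5,1)@(11, 3): e=[33,0,33] → █  [on edge]
    (6,1)@(13, 3): e=[57,-12,21] → ·
    (4,2)@(9, 5): e=[7,24,35] → █
    (6,2)@(13, 5): e=[55,0,11] → █  [on edge]
    (4,3)@(9, 7): e=[5,36,25] → █
    (4,4)@(9, 9): e=[3,48,15] → █
    (6,4)@(13, 9): e=[51,24,-9] → ·
    (4,5)@(9, 11): e=[1,60,5] → █
    (5,5)@(11, 11): e=[25,48,-7] → ·
  covered (12 px):
    · · · · █ · ·
    · · · · █ █ ·
    · · · · █ █ █
    · · · · █ █ █
    · · · · █ █ ·
    · · · · █ · ·
    · · · · · · ·

Result: 13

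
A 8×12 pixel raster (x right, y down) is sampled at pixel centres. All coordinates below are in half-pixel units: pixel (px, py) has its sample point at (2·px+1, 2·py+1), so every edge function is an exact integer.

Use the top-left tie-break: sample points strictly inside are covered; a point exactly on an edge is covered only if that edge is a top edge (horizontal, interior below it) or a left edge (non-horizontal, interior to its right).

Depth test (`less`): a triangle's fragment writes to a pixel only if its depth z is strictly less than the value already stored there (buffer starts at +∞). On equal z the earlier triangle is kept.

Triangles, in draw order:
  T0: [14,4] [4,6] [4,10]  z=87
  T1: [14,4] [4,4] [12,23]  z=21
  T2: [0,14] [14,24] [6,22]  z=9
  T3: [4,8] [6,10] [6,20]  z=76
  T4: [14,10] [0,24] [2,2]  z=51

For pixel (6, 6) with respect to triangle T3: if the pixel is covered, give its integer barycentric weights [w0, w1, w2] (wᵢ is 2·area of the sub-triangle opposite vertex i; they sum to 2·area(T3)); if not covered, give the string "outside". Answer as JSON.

T0:
  2·area = 40  (B↔C swapped to make it positive)
  edge (14, 4)→(4, 10): d=(-10,6) right/bottom  bias=-1
  edge (4, 10)→(4, 6): d=(0,-4) top-left  bias=+0
  edge (4, 6)→(14, 4): d=(10,-2) top-left  bias=+0
    (4,2)@(9, 5): e=[20,20,0] → █  [on edge]
    (5,2)@(11, 5): e=[8,28,4] → █
    (6,2)@(13, 5): e=[-4,36,8] → ·
    (2,3)@(5, 7): e=[24,4,12] → █
    (3,3)@(7, 7): e=[12,12,16] → █
    (4,3)@(9, 7): e=[0,20,20] → ·  [on edge]
    (5,3)@(11, 7): e=[-12,28,24] → ·
    (2,4)@(5, 9): e=[4,4,32] → █
    (3,4)@(7, 9): e=[-8,12,36] → ·
    (2,5)@(5, 11): e=[-16,4,52] → ·
  covered (5 px):
    · · · · · · · ·
    · · · · · · · ·
    · · · · █ █ · ·
    · · █ █ · · · ·
    · · █ · · · · ·
    · · · · · · · ·
    · · · · · · · ·
    · · · · · · · ·
    · · · · · · · ·
    · · · · · · · ·
    · · · · · · · ·
    · · · · · · · ·
T1:
  2·area = 190  (B↔C swapped to make it positive)
  edge (14, 4)→(12, 23): d=(-2,19) right/bottom  bias=-1
  edge (12, 23)→(4, 4): d=(-8,-19) top-left  bias=+0
  edge (4, 4)→(14, 4): d=(10,0) top-left  bias=+0
    (2,2)@(5, 5): e=[169,11,10] → █
    (3,2)@(7, 5): e=[131,49,10] → █
    (4,2)@(9, 5): e=[93,87,10] → █
    (5,2)@(11, 5): e=[55,125,10] → █
    (6,2)@(13, 5): e=[17,163,10] → █
    (7,2)@(15, 5): e=[-21,201,10] → ·
    (2,3)@(5, 7): e=[165,-5,30] → ·
    (3,3)@(7, 7): e=[127,33,30] → █
    (7,3)@(15, 7): e=[-25,185,30] → ·
    (3,4)@(7, 9): e=[123,17,50] → █
    (7,4)@(15, 9): e=[-29,169,50] → ·
    (3,5)@(7, 11): e=[119,1,70] → █
  covered (24 px):
    · · · · · · · ·
    · · · · · · · ·
    · · █ █ █ █ █ ·
    · · · █ █ █ █ ·
    · · · █ █ █ █ ·
    · · · █ █ █ █ ·
    · · · · █ █ █ ·
    · · · · █ █ · ·
    · · · · · █ · ·
    · · · · · █ · ·
    · · · · · · · ·
    · · · · · · · ·
T2:
  2·area = 52
  edge (0, 14)→(14, 24): d=(14,10) right/bottom  bias=-1
  edge (14, 24)→(6, 22): d=(-8,-2) top-left  bias=+0
  edge (6, 22)→(0, 14): d=(-6,-8) top-left  bias=+0
    (0,7)@(1, 15): e=[4,46,2] → █
    (1,7)@(3, 15): e=[-16,50,18] → ·
    (0,8)@(1, 17): e=[32,30,-10] → ·
    (1,8)@(3, 17): e=[12,34,6] → █
    (2,8)@(5, 17): e=[-8,38,22] → ·
    (1,9)@(3, 19): e=[40,18,-6] → ·
    (2,9)@(5, 19): e=[20,22,10] → █
    (3,9)@(7, 19): e=[0,26,26] → ·  [on edge]
    (2,10)@(5, 21): e=[48,6,-2] → ·
    (3,10)@(7, 21): e=[28,10,14] → █
    (4,10)@(9, 21): e=[8,14,30] → █
    (5,10)@(11, 21): e=[-12,18,46] → ·
  covered (6 px):
    · · · · · · · ·
    · · · · · · · ·
    · · · · · · · ·
    · · · · · · · ·
    · · · · · · · ·
    · · · · · · · ·
    · · · · · · · ·
    █ · · · · · · ·
    · █ · · · · · ·
    · · █ · · · · ·
    · · · █ █ · · ·
    · · · · · █ · ·
T3:
  2·area = 20
  edge (4, 8)→(6, 10): d=(2,2) right/bottom  bias=-1
  edge (6, 10)→(6, 20): d=(0,10) right/bottom  bias=-1
  edge (6, 20)→(4, 8): d=(-2,-12) top-left  bias=+0
    (0,2)@(1, 5): e=[0,50,-30] → ·  [on edge]
    (1,3)@(3, 7): e=[0,30,-10] → ·  [on edge]
    (2,4)@(5, 9): e=[0,10,10] → ·  [on edge]
    (2,5)@(5, 11): e=[4,10,6] → █
    (3,5)@(7, 11): e=[0,-10,30] → ·  [on edge]
    (2,6)@(5, 13): e=[8,10,2] → █
    (3,6)@(7, 13): e=[4,-10,26] → ·
    (4,6)@(9, 13): e=[0,-30,50] → ·  [on edge]
    (2,7)@(5, 15): e=[12,10,-2] → ·
    (5,7)@(11, 15): e=[0,-50,70] → ·  [on edge]
    (6,8)@(13, 17): e=[0,-70,90] → ·  [on edge]
    (7,9)@(15, 19): e=[0,-90,110] → ·  [on edge]
  covered (2 px):
    · · · · · · · ·
    · · · · · · · ·
    · · · · · · · ·
    · · · · · · · ·
    · · · · · · · ·
    · · █ · · · · ·
    · · █ · · · · ·
    · · · · · · · ·
    · · · · · · · ·
    · · · · · · · ·
    · · · · · · · ·
    · · · · · · · ·
T4:
  2·area = 280
  edge (14, 10)→(0, 24): d=(-14,14) right/bottom  bias=-1
  edge (0, 24)→(2, 2): d=(2,-22) top-left  bias=+0
  edge (2, 2)→(14, 10): d=(12,8) right/bottom  bias=-1
    (1,1)@(3, 3): e=[252,24,4] → █
    (2,1)@(5, 3): e=[224,68,-12] → ·
    (1,2)@(3, 5): e=[224,28,28] → █
    (2,2)@(5, 5): e=[196,72,12] → █
    (3,2)@(7, 5): e=[168,116,-4] → ·
    (1,3)@(3, 7): e=[196,32,52] → █
    (3,3)@(7, 7): e=[140,120,20] → █
    (4,3)@(9, 7): e=[112,164,4] → █
    (5,3)@(11, 7): e=[84,208,-12] → ·
    (1,4)@(3, 9): e=[168,36,76] → █
    (5,4)@(11, 9): e=[56,212,12] → █
    (6,4)@(13, 9): e=[28,256,-4] → ·
    (7,4)@(15, 9): e=[0,300,-20] → ·  [on edge]
    (6,5)@(13, 11): e=[0,260,20] → ·  [on edge]
    (0,6)@(1, 13): e=[140,0,140] → █  [on edge]
    (5,6)@(11, 13): e=[0,220,60] → ·  [on edge]
    (4,7)@(9, 15): e=[0,180,100] → ·  [on edge]
    (3,8)@(7, 17): e=[0,140,140] → ·  [on edge]
    (2,9)@(5, 19): e=[0,100,180] → ·  [on edge]
    (1,10)@(3, 21): e=[0,60,220] → ·  [on edge]
    (0,11)@(1, 23): e=[0,20,260] → ·  [on edge]
  covered (32 px):
    · · · · · · · ·
    · █ · · · · · ·
    · █ █ · · · · ·
    · █ █ █ █ · · ·
    · █ █ █ █ █ · ·
    · █ █ █ █ █ · ·
    █ █ █ █ █ · · ·
    █ █ █ █ · · · ·
    █ █ █ · · · · ·
    █ █ · · · · · ·
    █ · · · · · · ·
    · · · · · · · ·

Result: "outside"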